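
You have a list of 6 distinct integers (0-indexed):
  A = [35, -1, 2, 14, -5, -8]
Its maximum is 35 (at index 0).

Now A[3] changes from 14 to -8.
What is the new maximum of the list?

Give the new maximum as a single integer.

Answer: 35

Derivation:
Old max = 35 (at index 0)
Change: A[3] 14 -> -8
Changed element was NOT the old max.
  New max = max(old_max, new_val) = max(35, -8) = 35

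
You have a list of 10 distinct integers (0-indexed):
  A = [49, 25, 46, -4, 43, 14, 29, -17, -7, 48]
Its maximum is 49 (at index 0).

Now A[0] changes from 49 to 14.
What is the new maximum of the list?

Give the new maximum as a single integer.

Old max = 49 (at index 0)
Change: A[0] 49 -> 14
Changed element WAS the max -> may need rescan.
  Max of remaining elements: 48
  New max = max(14, 48) = 48

Answer: 48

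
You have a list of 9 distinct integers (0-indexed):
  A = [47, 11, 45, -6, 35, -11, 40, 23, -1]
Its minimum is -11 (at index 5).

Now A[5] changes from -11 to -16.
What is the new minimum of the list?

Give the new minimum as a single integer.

Old min = -11 (at index 5)
Change: A[5] -11 -> -16
Changed element WAS the min. Need to check: is -16 still <= all others?
  Min of remaining elements: -6
  New min = min(-16, -6) = -16

Answer: -16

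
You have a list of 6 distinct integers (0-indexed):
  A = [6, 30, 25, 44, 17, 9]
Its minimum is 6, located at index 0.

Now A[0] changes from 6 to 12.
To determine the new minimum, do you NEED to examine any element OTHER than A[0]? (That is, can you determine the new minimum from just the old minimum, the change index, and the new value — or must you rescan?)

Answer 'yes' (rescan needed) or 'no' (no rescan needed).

Old min = 6 at index 0
Change at index 0: 6 -> 12
Index 0 WAS the min and new value 12 > old min 6. Must rescan other elements to find the new min.
Needs rescan: yes

Answer: yes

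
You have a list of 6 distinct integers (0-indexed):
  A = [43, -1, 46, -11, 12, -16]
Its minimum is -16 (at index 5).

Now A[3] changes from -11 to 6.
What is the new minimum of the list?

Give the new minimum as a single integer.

Old min = -16 (at index 5)
Change: A[3] -11 -> 6
Changed element was NOT the old min.
  New min = min(old_min, new_val) = min(-16, 6) = -16

Answer: -16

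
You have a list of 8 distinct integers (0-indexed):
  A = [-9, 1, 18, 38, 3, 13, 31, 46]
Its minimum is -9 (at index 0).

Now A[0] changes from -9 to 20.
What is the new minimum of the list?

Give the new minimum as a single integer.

Answer: 1

Derivation:
Old min = -9 (at index 0)
Change: A[0] -9 -> 20
Changed element WAS the min. Need to check: is 20 still <= all others?
  Min of remaining elements: 1
  New min = min(20, 1) = 1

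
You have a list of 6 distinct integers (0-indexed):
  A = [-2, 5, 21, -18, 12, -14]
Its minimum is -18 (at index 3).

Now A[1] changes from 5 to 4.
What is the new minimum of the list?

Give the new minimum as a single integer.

Old min = -18 (at index 3)
Change: A[1] 5 -> 4
Changed element was NOT the old min.
  New min = min(old_min, new_val) = min(-18, 4) = -18

Answer: -18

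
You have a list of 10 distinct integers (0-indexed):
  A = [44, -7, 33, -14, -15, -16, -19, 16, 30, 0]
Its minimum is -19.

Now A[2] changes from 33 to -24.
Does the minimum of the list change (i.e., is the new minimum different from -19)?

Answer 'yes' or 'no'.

Answer: yes

Derivation:
Old min = -19
Change: A[2] 33 -> -24
Changed element was NOT the min; min changes only if -24 < -19.
New min = -24; changed? yes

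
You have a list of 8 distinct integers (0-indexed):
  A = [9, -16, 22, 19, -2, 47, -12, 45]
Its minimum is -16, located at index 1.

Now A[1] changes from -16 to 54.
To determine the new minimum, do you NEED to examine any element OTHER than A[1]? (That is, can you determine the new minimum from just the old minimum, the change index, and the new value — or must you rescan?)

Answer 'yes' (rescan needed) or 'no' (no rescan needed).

Old min = -16 at index 1
Change at index 1: -16 -> 54
Index 1 WAS the min and new value 54 > old min -16. Must rescan other elements to find the new min.
Needs rescan: yes

Answer: yes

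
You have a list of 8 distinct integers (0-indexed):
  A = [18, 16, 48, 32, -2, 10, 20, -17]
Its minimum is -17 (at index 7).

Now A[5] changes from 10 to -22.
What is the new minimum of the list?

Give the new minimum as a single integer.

Old min = -17 (at index 7)
Change: A[5] 10 -> -22
Changed element was NOT the old min.
  New min = min(old_min, new_val) = min(-17, -22) = -22

Answer: -22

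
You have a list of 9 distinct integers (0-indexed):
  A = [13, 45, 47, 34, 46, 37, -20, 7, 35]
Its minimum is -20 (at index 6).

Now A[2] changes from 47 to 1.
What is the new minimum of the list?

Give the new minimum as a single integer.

Old min = -20 (at index 6)
Change: A[2] 47 -> 1
Changed element was NOT the old min.
  New min = min(old_min, new_val) = min(-20, 1) = -20

Answer: -20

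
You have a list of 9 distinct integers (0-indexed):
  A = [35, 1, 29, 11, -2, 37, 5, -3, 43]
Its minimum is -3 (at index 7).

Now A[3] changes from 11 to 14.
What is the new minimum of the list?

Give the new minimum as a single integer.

Old min = -3 (at index 7)
Change: A[3] 11 -> 14
Changed element was NOT the old min.
  New min = min(old_min, new_val) = min(-3, 14) = -3

Answer: -3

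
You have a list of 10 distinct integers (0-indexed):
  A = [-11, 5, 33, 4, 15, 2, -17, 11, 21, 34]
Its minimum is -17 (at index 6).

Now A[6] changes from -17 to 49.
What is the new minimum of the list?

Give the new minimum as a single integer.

Answer: -11

Derivation:
Old min = -17 (at index 6)
Change: A[6] -17 -> 49
Changed element WAS the min. Need to check: is 49 still <= all others?
  Min of remaining elements: -11
  New min = min(49, -11) = -11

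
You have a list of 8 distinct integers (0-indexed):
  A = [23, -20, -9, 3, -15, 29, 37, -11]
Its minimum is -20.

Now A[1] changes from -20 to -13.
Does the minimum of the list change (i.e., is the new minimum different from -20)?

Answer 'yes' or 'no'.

Old min = -20
Change: A[1] -20 -> -13
Changed element was the min; new min must be rechecked.
New min = -15; changed? yes

Answer: yes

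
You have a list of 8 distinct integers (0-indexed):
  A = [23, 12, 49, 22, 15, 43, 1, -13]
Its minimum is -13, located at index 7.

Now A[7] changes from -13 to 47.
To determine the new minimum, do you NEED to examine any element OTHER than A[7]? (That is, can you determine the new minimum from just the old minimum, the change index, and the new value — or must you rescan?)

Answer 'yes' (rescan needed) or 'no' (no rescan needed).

Answer: yes

Derivation:
Old min = -13 at index 7
Change at index 7: -13 -> 47
Index 7 WAS the min and new value 47 > old min -13. Must rescan other elements to find the new min.
Needs rescan: yes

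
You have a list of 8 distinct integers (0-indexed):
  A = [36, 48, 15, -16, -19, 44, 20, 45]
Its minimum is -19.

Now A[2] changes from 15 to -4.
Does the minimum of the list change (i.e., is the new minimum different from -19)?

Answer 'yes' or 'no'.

Answer: no

Derivation:
Old min = -19
Change: A[2] 15 -> -4
Changed element was NOT the min; min changes only if -4 < -19.
New min = -19; changed? no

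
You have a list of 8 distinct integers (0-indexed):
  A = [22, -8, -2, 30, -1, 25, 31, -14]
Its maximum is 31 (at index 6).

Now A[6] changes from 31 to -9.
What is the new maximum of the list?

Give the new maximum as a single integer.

Old max = 31 (at index 6)
Change: A[6] 31 -> -9
Changed element WAS the max -> may need rescan.
  Max of remaining elements: 30
  New max = max(-9, 30) = 30

Answer: 30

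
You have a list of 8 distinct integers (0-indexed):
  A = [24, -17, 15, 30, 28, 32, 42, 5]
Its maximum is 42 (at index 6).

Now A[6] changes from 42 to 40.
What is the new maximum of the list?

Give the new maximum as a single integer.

Old max = 42 (at index 6)
Change: A[6] 42 -> 40
Changed element WAS the max -> may need rescan.
  Max of remaining elements: 32
  New max = max(40, 32) = 40

Answer: 40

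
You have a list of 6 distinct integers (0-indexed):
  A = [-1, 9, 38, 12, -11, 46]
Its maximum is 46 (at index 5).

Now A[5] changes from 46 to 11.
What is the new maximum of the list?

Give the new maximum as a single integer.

Old max = 46 (at index 5)
Change: A[5] 46 -> 11
Changed element WAS the max -> may need rescan.
  Max of remaining elements: 38
  New max = max(11, 38) = 38

Answer: 38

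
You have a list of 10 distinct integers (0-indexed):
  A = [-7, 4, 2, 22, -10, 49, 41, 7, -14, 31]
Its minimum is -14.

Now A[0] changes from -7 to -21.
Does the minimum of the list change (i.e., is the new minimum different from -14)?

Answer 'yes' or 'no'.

Old min = -14
Change: A[0] -7 -> -21
Changed element was NOT the min; min changes only if -21 < -14.
New min = -21; changed? yes

Answer: yes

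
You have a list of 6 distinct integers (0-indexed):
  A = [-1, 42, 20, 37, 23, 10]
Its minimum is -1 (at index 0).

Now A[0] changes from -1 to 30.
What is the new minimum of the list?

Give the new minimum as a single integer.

Answer: 10

Derivation:
Old min = -1 (at index 0)
Change: A[0] -1 -> 30
Changed element WAS the min. Need to check: is 30 still <= all others?
  Min of remaining elements: 10
  New min = min(30, 10) = 10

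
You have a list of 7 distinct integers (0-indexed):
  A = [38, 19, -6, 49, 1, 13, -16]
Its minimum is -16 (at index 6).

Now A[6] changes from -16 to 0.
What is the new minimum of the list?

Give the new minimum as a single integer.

Answer: -6

Derivation:
Old min = -16 (at index 6)
Change: A[6] -16 -> 0
Changed element WAS the min. Need to check: is 0 still <= all others?
  Min of remaining elements: -6
  New min = min(0, -6) = -6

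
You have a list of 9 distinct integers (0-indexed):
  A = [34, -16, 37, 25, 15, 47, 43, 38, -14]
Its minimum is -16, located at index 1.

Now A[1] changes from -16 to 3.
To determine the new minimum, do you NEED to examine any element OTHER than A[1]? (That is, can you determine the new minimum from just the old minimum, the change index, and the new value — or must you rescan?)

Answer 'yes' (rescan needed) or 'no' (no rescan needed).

Old min = -16 at index 1
Change at index 1: -16 -> 3
Index 1 WAS the min and new value 3 > old min -16. Must rescan other elements to find the new min.
Needs rescan: yes

Answer: yes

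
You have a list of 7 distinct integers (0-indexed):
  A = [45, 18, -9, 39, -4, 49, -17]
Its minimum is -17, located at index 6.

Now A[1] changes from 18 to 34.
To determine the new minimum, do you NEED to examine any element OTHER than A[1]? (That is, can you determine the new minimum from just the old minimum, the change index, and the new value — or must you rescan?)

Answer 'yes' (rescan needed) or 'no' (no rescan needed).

Old min = -17 at index 6
Change at index 1: 18 -> 34
Index 1 was NOT the min. New min = min(-17, 34). No rescan of other elements needed.
Needs rescan: no

Answer: no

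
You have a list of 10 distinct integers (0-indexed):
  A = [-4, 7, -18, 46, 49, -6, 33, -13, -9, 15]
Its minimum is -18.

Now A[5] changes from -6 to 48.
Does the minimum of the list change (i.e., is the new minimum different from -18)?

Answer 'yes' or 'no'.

Answer: no

Derivation:
Old min = -18
Change: A[5] -6 -> 48
Changed element was NOT the min; min changes only if 48 < -18.
New min = -18; changed? no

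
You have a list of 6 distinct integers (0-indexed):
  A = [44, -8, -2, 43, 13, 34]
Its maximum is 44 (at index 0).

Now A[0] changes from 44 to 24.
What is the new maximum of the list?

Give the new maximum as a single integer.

Old max = 44 (at index 0)
Change: A[0] 44 -> 24
Changed element WAS the max -> may need rescan.
  Max of remaining elements: 43
  New max = max(24, 43) = 43

Answer: 43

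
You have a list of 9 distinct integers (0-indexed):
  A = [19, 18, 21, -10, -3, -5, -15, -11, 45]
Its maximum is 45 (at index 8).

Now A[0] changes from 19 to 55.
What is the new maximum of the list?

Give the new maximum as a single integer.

Answer: 55

Derivation:
Old max = 45 (at index 8)
Change: A[0] 19 -> 55
Changed element was NOT the old max.
  New max = max(old_max, new_val) = max(45, 55) = 55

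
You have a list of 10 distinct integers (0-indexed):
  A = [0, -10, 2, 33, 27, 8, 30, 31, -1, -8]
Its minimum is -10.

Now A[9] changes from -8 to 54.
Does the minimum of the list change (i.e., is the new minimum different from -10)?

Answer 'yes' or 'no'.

Old min = -10
Change: A[9] -8 -> 54
Changed element was NOT the min; min changes only if 54 < -10.
New min = -10; changed? no

Answer: no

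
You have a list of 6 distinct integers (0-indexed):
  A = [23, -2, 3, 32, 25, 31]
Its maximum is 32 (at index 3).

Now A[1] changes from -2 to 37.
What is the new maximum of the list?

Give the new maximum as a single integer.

Old max = 32 (at index 3)
Change: A[1] -2 -> 37
Changed element was NOT the old max.
  New max = max(old_max, new_val) = max(32, 37) = 37

Answer: 37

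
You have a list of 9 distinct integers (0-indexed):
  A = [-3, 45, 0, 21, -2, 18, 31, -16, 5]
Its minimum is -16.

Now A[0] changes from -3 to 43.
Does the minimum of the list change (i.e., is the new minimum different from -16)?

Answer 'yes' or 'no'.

Answer: no

Derivation:
Old min = -16
Change: A[0] -3 -> 43
Changed element was NOT the min; min changes only if 43 < -16.
New min = -16; changed? no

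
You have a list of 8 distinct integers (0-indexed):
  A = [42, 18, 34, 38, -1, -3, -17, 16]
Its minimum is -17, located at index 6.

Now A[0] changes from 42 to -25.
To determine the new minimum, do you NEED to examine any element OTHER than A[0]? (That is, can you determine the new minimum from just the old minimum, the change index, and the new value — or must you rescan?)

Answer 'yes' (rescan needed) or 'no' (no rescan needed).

Answer: no

Derivation:
Old min = -17 at index 6
Change at index 0: 42 -> -25
Index 0 was NOT the min. New min = min(-17, -25). No rescan of other elements needed.
Needs rescan: no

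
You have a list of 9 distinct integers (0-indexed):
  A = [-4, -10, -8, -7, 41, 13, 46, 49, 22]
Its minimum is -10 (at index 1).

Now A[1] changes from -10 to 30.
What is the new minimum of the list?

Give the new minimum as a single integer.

Answer: -8

Derivation:
Old min = -10 (at index 1)
Change: A[1] -10 -> 30
Changed element WAS the min. Need to check: is 30 still <= all others?
  Min of remaining elements: -8
  New min = min(30, -8) = -8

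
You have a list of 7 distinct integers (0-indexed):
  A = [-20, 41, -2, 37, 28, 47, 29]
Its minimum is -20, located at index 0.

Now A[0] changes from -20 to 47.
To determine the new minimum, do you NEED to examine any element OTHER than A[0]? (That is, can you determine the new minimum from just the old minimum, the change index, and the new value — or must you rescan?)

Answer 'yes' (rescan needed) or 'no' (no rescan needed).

Answer: yes

Derivation:
Old min = -20 at index 0
Change at index 0: -20 -> 47
Index 0 WAS the min and new value 47 > old min -20. Must rescan other elements to find the new min.
Needs rescan: yes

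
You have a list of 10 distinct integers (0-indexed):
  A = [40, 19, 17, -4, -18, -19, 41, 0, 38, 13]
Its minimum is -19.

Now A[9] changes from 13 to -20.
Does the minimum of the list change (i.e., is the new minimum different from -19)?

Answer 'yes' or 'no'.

Old min = -19
Change: A[9] 13 -> -20
Changed element was NOT the min; min changes only if -20 < -19.
New min = -20; changed? yes

Answer: yes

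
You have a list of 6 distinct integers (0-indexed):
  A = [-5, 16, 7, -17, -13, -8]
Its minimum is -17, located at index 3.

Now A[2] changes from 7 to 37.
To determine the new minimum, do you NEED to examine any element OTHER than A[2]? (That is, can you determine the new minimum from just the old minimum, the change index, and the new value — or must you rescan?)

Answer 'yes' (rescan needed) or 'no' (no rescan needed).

Old min = -17 at index 3
Change at index 2: 7 -> 37
Index 2 was NOT the min. New min = min(-17, 37). No rescan of other elements needed.
Needs rescan: no

Answer: no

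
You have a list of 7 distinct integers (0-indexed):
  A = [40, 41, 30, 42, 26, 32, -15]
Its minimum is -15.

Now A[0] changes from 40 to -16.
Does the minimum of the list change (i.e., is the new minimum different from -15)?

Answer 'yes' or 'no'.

Old min = -15
Change: A[0] 40 -> -16
Changed element was NOT the min; min changes only if -16 < -15.
New min = -16; changed? yes

Answer: yes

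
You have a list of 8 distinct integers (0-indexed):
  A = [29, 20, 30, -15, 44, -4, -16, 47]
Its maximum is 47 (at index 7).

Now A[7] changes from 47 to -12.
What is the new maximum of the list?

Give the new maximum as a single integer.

Answer: 44

Derivation:
Old max = 47 (at index 7)
Change: A[7] 47 -> -12
Changed element WAS the max -> may need rescan.
  Max of remaining elements: 44
  New max = max(-12, 44) = 44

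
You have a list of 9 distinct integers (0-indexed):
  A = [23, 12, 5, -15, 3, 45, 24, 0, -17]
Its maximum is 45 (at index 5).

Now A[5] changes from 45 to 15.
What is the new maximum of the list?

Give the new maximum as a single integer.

Answer: 24

Derivation:
Old max = 45 (at index 5)
Change: A[5] 45 -> 15
Changed element WAS the max -> may need rescan.
  Max of remaining elements: 24
  New max = max(15, 24) = 24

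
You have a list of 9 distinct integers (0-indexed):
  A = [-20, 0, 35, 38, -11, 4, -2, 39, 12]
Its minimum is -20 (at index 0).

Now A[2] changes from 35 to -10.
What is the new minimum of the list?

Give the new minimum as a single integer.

Old min = -20 (at index 0)
Change: A[2] 35 -> -10
Changed element was NOT the old min.
  New min = min(old_min, new_val) = min(-20, -10) = -20

Answer: -20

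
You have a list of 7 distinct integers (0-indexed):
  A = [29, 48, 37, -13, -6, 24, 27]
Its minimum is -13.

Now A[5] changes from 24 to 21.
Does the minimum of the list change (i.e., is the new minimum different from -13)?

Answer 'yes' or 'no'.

Answer: no

Derivation:
Old min = -13
Change: A[5] 24 -> 21
Changed element was NOT the min; min changes only if 21 < -13.
New min = -13; changed? no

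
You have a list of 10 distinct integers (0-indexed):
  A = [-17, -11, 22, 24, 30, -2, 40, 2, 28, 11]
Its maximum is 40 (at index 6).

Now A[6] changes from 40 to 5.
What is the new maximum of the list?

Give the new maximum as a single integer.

Old max = 40 (at index 6)
Change: A[6] 40 -> 5
Changed element WAS the max -> may need rescan.
  Max of remaining elements: 30
  New max = max(5, 30) = 30

Answer: 30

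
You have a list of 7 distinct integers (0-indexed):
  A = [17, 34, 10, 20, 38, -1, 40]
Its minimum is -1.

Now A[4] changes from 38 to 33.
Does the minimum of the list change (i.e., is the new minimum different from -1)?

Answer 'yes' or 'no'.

Old min = -1
Change: A[4] 38 -> 33
Changed element was NOT the min; min changes only if 33 < -1.
New min = -1; changed? no

Answer: no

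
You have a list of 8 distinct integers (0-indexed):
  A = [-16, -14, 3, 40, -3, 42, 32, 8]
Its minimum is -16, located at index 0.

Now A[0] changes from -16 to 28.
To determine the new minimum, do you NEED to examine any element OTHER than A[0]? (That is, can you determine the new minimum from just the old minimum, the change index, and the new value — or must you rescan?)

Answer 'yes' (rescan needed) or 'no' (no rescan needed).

Old min = -16 at index 0
Change at index 0: -16 -> 28
Index 0 WAS the min and new value 28 > old min -16. Must rescan other elements to find the new min.
Needs rescan: yes

Answer: yes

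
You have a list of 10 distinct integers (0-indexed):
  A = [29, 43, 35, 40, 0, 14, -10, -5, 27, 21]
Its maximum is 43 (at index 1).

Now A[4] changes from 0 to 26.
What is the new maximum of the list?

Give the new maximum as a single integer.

Answer: 43

Derivation:
Old max = 43 (at index 1)
Change: A[4] 0 -> 26
Changed element was NOT the old max.
  New max = max(old_max, new_val) = max(43, 26) = 43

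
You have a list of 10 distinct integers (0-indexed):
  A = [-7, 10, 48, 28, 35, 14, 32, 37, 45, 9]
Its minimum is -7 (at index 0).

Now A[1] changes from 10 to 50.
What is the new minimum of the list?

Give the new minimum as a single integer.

Answer: -7

Derivation:
Old min = -7 (at index 0)
Change: A[1] 10 -> 50
Changed element was NOT the old min.
  New min = min(old_min, new_val) = min(-7, 50) = -7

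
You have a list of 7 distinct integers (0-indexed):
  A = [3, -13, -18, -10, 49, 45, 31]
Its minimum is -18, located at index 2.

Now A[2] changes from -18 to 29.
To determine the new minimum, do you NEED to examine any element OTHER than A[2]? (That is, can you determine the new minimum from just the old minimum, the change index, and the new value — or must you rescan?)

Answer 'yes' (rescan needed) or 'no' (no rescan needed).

Answer: yes

Derivation:
Old min = -18 at index 2
Change at index 2: -18 -> 29
Index 2 WAS the min and new value 29 > old min -18. Must rescan other elements to find the new min.
Needs rescan: yes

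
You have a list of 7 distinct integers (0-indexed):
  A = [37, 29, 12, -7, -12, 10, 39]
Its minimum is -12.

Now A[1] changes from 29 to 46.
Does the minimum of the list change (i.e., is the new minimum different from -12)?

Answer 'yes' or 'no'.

Answer: no

Derivation:
Old min = -12
Change: A[1] 29 -> 46
Changed element was NOT the min; min changes only if 46 < -12.
New min = -12; changed? no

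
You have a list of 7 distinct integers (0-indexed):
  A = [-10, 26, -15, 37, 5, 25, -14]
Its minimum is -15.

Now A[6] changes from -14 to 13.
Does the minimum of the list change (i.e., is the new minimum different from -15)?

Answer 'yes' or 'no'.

Answer: no

Derivation:
Old min = -15
Change: A[6] -14 -> 13
Changed element was NOT the min; min changes only if 13 < -15.
New min = -15; changed? no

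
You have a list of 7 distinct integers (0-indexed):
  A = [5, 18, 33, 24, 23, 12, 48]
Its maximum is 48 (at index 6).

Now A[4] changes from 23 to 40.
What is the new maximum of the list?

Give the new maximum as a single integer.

Old max = 48 (at index 6)
Change: A[4] 23 -> 40
Changed element was NOT the old max.
  New max = max(old_max, new_val) = max(48, 40) = 48

Answer: 48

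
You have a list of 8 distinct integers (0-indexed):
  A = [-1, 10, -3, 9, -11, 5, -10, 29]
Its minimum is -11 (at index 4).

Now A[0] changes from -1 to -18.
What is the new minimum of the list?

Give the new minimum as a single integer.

Old min = -11 (at index 4)
Change: A[0] -1 -> -18
Changed element was NOT the old min.
  New min = min(old_min, new_val) = min(-11, -18) = -18

Answer: -18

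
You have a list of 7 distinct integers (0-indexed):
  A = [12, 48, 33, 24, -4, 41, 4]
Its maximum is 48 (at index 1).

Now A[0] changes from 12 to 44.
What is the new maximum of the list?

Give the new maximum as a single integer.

Old max = 48 (at index 1)
Change: A[0] 12 -> 44
Changed element was NOT the old max.
  New max = max(old_max, new_val) = max(48, 44) = 48

Answer: 48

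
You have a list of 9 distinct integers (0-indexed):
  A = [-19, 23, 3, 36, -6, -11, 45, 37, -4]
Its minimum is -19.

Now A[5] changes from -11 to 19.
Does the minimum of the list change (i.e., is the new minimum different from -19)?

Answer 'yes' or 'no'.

Answer: no

Derivation:
Old min = -19
Change: A[5] -11 -> 19
Changed element was NOT the min; min changes only if 19 < -19.
New min = -19; changed? no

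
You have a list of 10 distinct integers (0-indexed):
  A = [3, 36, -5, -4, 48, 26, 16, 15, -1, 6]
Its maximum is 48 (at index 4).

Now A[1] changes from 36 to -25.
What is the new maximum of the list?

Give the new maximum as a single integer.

Answer: 48

Derivation:
Old max = 48 (at index 4)
Change: A[1] 36 -> -25
Changed element was NOT the old max.
  New max = max(old_max, new_val) = max(48, -25) = 48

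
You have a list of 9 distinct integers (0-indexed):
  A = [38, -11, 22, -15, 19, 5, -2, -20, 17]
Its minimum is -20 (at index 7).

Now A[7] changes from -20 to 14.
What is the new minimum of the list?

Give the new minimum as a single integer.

Answer: -15

Derivation:
Old min = -20 (at index 7)
Change: A[7] -20 -> 14
Changed element WAS the min. Need to check: is 14 still <= all others?
  Min of remaining elements: -15
  New min = min(14, -15) = -15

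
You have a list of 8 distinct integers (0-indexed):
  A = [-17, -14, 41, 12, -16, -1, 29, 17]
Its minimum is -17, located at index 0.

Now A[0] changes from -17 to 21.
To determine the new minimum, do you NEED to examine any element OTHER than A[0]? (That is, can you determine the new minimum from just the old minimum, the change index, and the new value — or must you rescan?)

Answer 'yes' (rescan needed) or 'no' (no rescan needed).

Answer: yes

Derivation:
Old min = -17 at index 0
Change at index 0: -17 -> 21
Index 0 WAS the min and new value 21 > old min -17. Must rescan other elements to find the new min.
Needs rescan: yes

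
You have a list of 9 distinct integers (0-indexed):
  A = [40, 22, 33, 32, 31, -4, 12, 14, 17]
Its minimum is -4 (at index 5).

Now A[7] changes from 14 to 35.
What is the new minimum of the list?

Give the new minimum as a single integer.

Answer: -4

Derivation:
Old min = -4 (at index 5)
Change: A[7] 14 -> 35
Changed element was NOT the old min.
  New min = min(old_min, new_val) = min(-4, 35) = -4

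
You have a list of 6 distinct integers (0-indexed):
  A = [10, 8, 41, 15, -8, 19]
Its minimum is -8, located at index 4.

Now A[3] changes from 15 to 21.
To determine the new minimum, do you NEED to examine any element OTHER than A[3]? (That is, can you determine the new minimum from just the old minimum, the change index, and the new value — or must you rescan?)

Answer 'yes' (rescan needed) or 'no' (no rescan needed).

Answer: no

Derivation:
Old min = -8 at index 4
Change at index 3: 15 -> 21
Index 3 was NOT the min. New min = min(-8, 21). No rescan of other elements needed.
Needs rescan: no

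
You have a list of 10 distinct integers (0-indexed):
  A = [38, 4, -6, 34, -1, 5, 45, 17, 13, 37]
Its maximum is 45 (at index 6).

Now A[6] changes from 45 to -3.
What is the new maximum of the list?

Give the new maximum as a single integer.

Answer: 38

Derivation:
Old max = 45 (at index 6)
Change: A[6] 45 -> -3
Changed element WAS the max -> may need rescan.
  Max of remaining elements: 38
  New max = max(-3, 38) = 38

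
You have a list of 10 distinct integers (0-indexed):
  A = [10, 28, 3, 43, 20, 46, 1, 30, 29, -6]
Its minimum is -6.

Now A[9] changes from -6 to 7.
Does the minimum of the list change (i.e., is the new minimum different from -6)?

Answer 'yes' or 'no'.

Old min = -6
Change: A[9] -6 -> 7
Changed element was the min; new min must be rechecked.
New min = 1; changed? yes

Answer: yes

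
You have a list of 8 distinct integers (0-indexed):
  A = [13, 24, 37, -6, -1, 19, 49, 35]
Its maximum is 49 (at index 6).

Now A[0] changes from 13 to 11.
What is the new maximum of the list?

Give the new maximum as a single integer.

Old max = 49 (at index 6)
Change: A[0] 13 -> 11
Changed element was NOT the old max.
  New max = max(old_max, new_val) = max(49, 11) = 49

Answer: 49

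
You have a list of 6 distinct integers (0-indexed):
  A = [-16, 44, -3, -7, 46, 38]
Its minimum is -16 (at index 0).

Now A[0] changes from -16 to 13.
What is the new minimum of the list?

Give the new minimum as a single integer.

Old min = -16 (at index 0)
Change: A[0] -16 -> 13
Changed element WAS the min. Need to check: is 13 still <= all others?
  Min of remaining elements: -7
  New min = min(13, -7) = -7

Answer: -7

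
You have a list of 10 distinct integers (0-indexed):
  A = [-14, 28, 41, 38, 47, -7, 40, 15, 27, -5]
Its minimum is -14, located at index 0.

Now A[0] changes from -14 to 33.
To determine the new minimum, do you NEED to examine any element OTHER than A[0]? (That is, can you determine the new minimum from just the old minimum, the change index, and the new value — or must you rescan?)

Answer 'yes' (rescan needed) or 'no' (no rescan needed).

Old min = -14 at index 0
Change at index 0: -14 -> 33
Index 0 WAS the min and new value 33 > old min -14. Must rescan other elements to find the new min.
Needs rescan: yes

Answer: yes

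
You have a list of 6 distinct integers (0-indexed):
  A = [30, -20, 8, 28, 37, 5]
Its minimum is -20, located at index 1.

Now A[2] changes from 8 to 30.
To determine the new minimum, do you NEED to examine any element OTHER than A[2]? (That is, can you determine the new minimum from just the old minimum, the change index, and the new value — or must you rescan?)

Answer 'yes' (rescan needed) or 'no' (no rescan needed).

Answer: no

Derivation:
Old min = -20 at index 1
Change at index 2: 8 -> 30
Index 2 was NOT the min. New min = min(-20, 30). No rescan of other elements needed.
Needs rescan: no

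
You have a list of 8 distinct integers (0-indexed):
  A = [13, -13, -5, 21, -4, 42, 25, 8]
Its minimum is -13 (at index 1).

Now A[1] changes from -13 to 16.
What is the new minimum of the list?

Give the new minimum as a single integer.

Answer: -5

Derivation:
Old min = -13 (at index 1)
Change: A[1] -13 -> 16
Changed element WAS the min. Need to check: is 16 still <= all others?
  Min of remaining elements: -5
  New min = min(16, -5) = -5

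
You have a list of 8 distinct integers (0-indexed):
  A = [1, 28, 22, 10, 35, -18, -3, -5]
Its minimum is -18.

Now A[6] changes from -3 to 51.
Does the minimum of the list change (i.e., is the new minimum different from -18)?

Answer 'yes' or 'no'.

Answer: no

Derivation:
Old min = -18
Change: A[6] -3 -> 51
Changed element was NOT the min; min changes only if 51 < -18.
New min = -18; changed? no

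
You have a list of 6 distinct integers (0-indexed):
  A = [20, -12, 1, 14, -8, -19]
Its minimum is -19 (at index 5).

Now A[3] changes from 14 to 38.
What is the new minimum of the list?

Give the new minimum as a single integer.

Old min = -19 (at index 5)
Change: A[3] 14 -> 38
Changed element was NOT the old min.
  New min = min(old_min, new_val) = min(-19, 38) = -19

Answer: -19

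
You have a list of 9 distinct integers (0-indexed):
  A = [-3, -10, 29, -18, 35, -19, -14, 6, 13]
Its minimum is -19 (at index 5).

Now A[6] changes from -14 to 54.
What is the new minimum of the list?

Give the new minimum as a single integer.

Answer: -19

Derivation:
Old min = -19 (at index 5)
Change: A[6] -14 -> 54
Changed element was NOT the old min.
  New min = min(old_min, new_val) = min(-19, 54) = -19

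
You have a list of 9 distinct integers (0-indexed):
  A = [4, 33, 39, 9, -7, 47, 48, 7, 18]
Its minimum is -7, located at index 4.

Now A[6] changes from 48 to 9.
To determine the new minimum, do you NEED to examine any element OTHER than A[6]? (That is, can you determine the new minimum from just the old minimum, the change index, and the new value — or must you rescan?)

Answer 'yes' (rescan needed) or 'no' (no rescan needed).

Answer: no

Derivation:
Old min = -7 at index 4
Change at index 6: 48 -> 9
Index 6 was NOT the min. New min = min(-7, 9). No rescan of other elements needed.
Needs rescan: no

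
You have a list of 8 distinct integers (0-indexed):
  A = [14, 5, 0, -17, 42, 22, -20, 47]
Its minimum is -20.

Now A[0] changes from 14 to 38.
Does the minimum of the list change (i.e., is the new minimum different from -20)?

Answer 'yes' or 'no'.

Answer: no

Derivation:
Old min = -20
Change: A[0] 14 -> 38
Changed element was NOT the min; min changes only if 38 < -20.
New min = -20; changed? no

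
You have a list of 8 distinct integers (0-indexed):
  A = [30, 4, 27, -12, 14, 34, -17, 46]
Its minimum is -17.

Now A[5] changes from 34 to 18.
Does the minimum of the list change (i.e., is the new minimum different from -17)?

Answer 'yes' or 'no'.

Old min = -17
Change: A[5] 34 -> 18
Changed element was NOT the min; min changes only if 18 < -17.
New min = -17; changed? no

Answer: no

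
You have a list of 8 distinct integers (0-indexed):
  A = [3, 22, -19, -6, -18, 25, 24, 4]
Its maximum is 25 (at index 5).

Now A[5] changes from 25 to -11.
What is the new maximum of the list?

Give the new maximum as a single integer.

Answer: 24

Derivation:
Old max = 25 (at index 5)
Change: A[5] 25 -> -11
Changed element WAS the max -> may need rescan.
  Max of remaining elements: 24
  New max = max(-11, 24) = 24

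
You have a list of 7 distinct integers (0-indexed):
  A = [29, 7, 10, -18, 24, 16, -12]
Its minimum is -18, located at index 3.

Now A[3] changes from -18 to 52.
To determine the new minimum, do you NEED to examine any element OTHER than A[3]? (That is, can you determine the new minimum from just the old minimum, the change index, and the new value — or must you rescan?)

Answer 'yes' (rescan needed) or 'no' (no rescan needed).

Answer: yes

Derivation:
Old min = -18 at index 3
Change at index 3: -18 -> 52
Index 3 WAS the min and new value 52 > old min -18. Must rescan other elements to find the new min.
Needs rescan: yes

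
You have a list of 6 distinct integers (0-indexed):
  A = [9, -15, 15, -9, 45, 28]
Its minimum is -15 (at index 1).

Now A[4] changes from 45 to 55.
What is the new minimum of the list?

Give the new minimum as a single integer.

Old min = -15 (at index 1)
Change: A[4] 45 -> 55
Changed element was NOT the old min.
  New min = min(old_min, new_val) = min(-15, 55) = -15

Answer: -15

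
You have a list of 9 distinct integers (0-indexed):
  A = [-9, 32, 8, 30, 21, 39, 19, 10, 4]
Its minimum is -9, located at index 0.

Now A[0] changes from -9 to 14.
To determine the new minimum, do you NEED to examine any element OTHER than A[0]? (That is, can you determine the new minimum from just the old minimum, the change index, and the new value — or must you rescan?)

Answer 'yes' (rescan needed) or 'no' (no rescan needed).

Old min = -9 at index 0
Change at index 0: -9 -> 14
Index 0 WAS the min and new value 14 > old min -9. Must rescan other elements to find the new min.
Needs rescan: yes

Answer: yes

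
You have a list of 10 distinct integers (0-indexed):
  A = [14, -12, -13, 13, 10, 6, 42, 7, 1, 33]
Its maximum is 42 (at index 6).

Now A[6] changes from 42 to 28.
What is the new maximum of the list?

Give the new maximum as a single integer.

Old max = 42 (at index 6)
Change: A[6] 42 -> 28
Changed element WAS the max -> may need rescan.
  Max of remaining elements: 33
  New max = max(28, 33) = 33

Answer: 33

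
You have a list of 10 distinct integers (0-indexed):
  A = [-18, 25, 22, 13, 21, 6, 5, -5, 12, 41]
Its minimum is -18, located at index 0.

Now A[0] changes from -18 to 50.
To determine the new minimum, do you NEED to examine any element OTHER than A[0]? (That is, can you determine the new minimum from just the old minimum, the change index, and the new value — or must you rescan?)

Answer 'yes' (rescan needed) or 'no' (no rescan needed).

Answer: yes

Derivation:
Old min = -18 at index 0
Change at index 0: -18 -> 50
Index 0 WAS the min and new value 50 > old min -18. Must rescan other elements to find the new min.
Needs rescan: yes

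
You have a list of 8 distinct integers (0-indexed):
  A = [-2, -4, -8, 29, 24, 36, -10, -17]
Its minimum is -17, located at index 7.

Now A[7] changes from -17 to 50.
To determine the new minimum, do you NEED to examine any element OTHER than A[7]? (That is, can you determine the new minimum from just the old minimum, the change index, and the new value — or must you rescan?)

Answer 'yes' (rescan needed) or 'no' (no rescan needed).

Old min = -17 at index 7
Change at index 7: -17 -> 50
Index 7 WAS the min and new value 50 > old min -17. Must rescan other elements to find the new min.
Needs rescan: yes

Answer: yes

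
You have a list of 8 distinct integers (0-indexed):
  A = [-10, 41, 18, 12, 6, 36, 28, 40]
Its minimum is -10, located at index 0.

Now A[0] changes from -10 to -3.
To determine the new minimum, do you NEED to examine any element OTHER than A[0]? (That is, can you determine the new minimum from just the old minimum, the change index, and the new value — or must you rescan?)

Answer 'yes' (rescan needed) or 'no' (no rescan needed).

Answer: yes

Derivation:
Old min = -10 at index 0
Change at index 0: -10 -> -3
Index 0 WAS the min and new value -3 > old min -10. Must rescan other elements to find the new min.
Needs rescan: yes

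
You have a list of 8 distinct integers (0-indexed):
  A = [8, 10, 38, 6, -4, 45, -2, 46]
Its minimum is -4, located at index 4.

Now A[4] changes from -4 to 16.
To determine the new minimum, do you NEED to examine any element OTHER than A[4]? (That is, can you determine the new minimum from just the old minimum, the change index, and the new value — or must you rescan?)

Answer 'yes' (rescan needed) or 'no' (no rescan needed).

Answer: yes

Derivation:
Old min = -4 at index 4
Change at index 4: -4 -> 16
Index 4 WAS the min and new value 16 > old min -4. Must rescan other elements to find the new min.
Needs rescan: yes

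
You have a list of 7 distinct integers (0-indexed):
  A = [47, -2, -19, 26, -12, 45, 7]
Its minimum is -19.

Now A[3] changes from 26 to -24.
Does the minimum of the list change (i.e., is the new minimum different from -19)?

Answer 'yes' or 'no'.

Old min = -19
Change: A[3] 26 -> -24
Changed element was NOT the min; min changes only if -24 < -19.
New min = -24; changed? yes

Answer: yes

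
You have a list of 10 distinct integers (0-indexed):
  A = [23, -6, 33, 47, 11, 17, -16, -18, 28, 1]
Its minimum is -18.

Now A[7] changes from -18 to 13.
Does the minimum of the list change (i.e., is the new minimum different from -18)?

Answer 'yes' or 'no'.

Answer: yes

Derivation:
Old min = -18
Change: A[7] -18 -> 13
Changed element was the min; new min must be rechecked.
New min = -16; changed? yes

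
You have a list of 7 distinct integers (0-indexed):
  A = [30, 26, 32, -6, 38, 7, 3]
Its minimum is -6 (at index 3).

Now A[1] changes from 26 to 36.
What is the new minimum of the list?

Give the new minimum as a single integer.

Answer: -6

Derivation:
Old min = -6 (at index 3)
Change: A[1] 26 -> 36
Changed element was NOT the old min.
  New min = min(old_min, new_val) = min(-6, 36) = -6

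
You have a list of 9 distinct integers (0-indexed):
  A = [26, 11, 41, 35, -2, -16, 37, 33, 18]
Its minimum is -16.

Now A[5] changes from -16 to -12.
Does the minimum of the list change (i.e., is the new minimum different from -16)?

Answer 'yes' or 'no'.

Old min = -16
Change: A[5] -16 -> -12
Changed element was the min; new min must be rechecked.
New min = -12; changed? yes

Answer: yes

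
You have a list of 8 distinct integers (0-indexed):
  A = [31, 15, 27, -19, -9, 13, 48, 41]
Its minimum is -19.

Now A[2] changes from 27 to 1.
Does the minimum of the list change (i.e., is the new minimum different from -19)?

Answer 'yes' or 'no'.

Old min = -19
Change: A[2] 27 -> 1
Changed element was NOT the min; min changes only if 1 < -19.
New min = -19; changed? no

Answer: no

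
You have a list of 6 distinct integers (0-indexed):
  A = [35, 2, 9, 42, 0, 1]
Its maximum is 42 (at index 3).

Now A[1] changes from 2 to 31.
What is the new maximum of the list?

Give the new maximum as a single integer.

Answer: 42

Derivation:
Old max = 42 (at index 3)
Change: A[1] 2 -> 31
Changed element was NOT the old max.
  New max = max(old_max, new_val) = max(42, 31) = 42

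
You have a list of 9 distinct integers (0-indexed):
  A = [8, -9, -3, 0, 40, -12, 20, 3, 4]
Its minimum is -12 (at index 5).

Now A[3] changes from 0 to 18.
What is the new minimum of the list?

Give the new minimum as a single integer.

Answer: -12

Derivation:
Old min = -12 (at index 5)
Change: A[3] 0 -> 18
Changed element was NOT the old min.
  New min = min(old_min, new_val) = min(-12, 18) = -12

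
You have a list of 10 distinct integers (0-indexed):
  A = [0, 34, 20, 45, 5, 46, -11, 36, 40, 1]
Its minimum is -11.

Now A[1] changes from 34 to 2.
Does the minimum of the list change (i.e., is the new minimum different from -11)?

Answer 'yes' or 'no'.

Old min = -11
Change: A[1] 34 -> 2
Changed element was NOT the min; min changes only if 2 < -11.
New min = -11; changed? no

Answer: no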